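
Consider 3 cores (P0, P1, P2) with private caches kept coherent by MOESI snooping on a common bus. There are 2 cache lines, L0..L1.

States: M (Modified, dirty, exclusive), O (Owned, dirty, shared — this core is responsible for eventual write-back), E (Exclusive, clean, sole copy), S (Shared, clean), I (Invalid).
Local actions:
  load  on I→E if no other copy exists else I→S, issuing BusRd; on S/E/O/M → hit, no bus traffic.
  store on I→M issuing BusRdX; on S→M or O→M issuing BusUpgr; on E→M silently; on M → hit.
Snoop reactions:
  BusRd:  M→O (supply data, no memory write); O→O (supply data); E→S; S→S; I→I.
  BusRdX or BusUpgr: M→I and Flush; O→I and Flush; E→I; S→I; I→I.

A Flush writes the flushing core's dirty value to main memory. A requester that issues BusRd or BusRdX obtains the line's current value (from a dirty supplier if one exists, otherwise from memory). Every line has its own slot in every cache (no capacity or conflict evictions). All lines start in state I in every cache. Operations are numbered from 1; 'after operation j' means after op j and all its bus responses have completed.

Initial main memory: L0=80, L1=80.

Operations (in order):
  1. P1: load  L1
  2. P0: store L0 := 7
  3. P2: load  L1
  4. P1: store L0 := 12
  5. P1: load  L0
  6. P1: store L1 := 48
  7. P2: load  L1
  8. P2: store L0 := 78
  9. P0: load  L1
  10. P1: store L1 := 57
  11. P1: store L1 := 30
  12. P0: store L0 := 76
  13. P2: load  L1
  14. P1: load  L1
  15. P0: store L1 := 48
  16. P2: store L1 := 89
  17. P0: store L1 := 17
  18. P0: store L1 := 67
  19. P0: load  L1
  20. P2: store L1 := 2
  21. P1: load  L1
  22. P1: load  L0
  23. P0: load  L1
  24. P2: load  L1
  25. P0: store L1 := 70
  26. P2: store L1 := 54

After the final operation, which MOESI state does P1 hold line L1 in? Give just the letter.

state = I

  op1 P1: load  L1 → I/E/I on L1; bus BusRd; mem=80
  op2 P0: store L0 := 7 → M/I/I on L0; bus BusRdX; mem=80
  op3 P2: load  L1 → I/S/S on L1; bus BusRd; mem=80
  op4 P1: store L0 := 12 → I/M/I on L0; bus BusRdX Flush; mem=7
  op5 P1: load  L0 → I/M/I on L0; bus (none); mem=7
  op6 P1: store L1 := 48 → I/M/I on L1; bus BusUpgr; mem=80
  op7 P2: load  L1 → I/O/S on L1; bus BusRd; mem=80
  op8 P2: store L0 := 78 → I/I/M on L0; bus BusRdX Flush; mem=12
  op9 P0: load  L1 → S/O/S on L1; bus BusRd; mem=80
  op10 P1: store L1 := 57 → I/M/I on L1; bus BusUpgr; mem=80
  op11 P1: store L1 := 30 → I/M/I on L1; bus (none); mem=80
  op12 P0: store L0 := 76 → M/I/I on L0; bus BusRdX Flush; mem=78
  op13 P2: load  L1 → I/O/S on L1; bus BusRd; mem=80
  op14 P1: load  L1 → I/O/S on L1; bus (none); mem=80
  op15 P0: store L1 := 48 → M/I/I on L1; bus BusRdX Flush; mem=30
  op16 P2: store L1 := 89 → I/I/M on L1; bus BusRdX Flush; mem=48
  op17 P0: store L1 := 17 → M/I/I on L1; bus BusRdX Flush; mem=89
  op18 P0: store L1 := 67 → M/I/I on L1; bus (none); mem=89
  op19 P0: load  L1 → M/I/I on L1; bus (none); mem=89
  op20 P2: store L1 := 2 → I/I/M on L1; bus BusRdX Flush; mem=67
  op21 P1: load  L1 → I/S/O on L1; bus BusRd; mem=67
  op22 P1: load  L0 → O/S/I on L0; bus BusRd; mem=78
  op23 P0: load  L1 → S/S/O on L1; bus BusRd; mem=67
  op24 P2: load  L1 → S/S/O on L1; bus (none); mem=67
  op25 P0: store L1 := 70 → M/I/I on L1; bus BusUpgr Flush; mem=2
  op26 P2: store L1 := 54 → I/I/M on L1; bus BusRdX Flush; mem=70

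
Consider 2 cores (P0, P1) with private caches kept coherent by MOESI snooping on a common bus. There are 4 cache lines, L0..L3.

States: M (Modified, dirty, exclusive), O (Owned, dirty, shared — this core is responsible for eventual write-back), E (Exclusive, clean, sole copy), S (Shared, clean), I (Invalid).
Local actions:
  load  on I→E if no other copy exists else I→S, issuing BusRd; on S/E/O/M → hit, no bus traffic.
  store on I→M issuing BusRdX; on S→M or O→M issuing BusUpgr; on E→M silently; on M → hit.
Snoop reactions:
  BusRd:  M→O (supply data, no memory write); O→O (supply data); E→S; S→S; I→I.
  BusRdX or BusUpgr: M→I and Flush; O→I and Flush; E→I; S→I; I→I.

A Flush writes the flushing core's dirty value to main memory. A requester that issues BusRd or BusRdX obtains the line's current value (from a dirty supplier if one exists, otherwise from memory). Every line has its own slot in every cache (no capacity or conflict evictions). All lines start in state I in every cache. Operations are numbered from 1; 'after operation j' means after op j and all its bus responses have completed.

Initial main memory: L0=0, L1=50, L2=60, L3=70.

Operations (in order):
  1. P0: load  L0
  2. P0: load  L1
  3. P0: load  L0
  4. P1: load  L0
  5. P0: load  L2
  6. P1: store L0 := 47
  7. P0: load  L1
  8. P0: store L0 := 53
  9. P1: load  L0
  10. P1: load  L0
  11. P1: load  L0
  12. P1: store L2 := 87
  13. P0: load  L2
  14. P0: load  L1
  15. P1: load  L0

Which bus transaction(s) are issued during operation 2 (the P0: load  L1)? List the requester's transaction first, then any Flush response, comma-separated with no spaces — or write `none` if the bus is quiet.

step 1: P0: load  L0  ⟶  EI  (L0)  txn=BusRd  M[L0]=0
step 2: P0: load  L1  ⟶  EI  (L1)  txn=BusRd  M[L1]=50
step 3: P0: load  L0  ⟶  EI  (L0)  txn=∅  M[L0]=0
step 4: P1: load  L0  ⟶  SS  (L0)  txn=BusRd  M[L0]=0
step 5: P0: load  L2  ⟶  EI  (L2)  txn=BusRd  M[L2]=60
step 6: P1: store L0 := 47  ⟶  IM  (L0)  txn=BusUpgr  M[L0]=0
step 7: P0: load  L1  ⟶  EI  (L1)  txn=∅  M[L1]=50
step 8: P0: store L0 := 53  ⟶  MI  (L0)  txn=BusRdX+Flush  M[L0]=47
step 9: P1: load  L0  ⟶  OS  (L0)  txn=BusRd  M[L0]=47
step 10: P1: load  L0  ⟶  OS  (L0)  txn=∅  M[L0]=47
step 11: P1: load  L0  ⟶  OS  (L0)  txn=∅  M[L0]=47
step 12: P1: store L2 := 87  ⟶  IM  (L2)  txn=BusRdX  M[L2]=60
step 13: P0: load  L2  ⟶  SO  (L2)  txn=BusRd  M[L2]=60
step 14: P0: load  L1  ⟶  EI  (L1)  txn=∅  M[L1]=50
step 15: P1: load  L0  ⟶  OS  (L0)  txn=∅  M[L0]=47

bus = BusRd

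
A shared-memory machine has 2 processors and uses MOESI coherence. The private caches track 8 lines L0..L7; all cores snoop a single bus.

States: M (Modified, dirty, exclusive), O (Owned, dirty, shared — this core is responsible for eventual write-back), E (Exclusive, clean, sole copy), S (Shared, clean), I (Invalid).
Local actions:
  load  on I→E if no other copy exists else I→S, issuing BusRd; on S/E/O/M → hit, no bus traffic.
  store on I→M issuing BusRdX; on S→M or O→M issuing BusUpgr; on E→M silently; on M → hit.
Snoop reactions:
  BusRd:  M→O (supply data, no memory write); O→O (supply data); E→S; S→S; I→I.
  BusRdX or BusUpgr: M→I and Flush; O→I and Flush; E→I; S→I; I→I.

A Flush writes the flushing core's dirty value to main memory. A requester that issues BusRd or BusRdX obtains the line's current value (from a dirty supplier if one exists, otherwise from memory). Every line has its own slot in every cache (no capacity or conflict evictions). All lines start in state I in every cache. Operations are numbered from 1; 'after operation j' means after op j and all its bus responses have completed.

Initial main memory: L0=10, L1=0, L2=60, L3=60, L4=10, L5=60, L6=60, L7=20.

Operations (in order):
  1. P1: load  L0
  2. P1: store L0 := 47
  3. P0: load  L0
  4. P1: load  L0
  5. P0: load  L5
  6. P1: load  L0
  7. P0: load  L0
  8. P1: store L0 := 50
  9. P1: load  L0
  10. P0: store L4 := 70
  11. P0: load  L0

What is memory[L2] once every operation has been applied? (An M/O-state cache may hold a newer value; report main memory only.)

  op1 P1: load  L0 → I/E on L0; bus BusRd; mem=10
  op2 P1: store L0 := 47 → I/M on L0; bus (none); mem=10
  op3 P0: load  L0 → S/O on L0; bus BusRd; mem=10
  op4 P1: load  L0 → S/O on L0; bus (none); mem=10
  op5 P0: load  L5 → E/I on L5; bus BusRd; mem=60
  op6 P1: load  L0 → S/O on L0; bus (none); mem=10
  op7 P0: load  L0 → S/O on L0; bus (none); mem=10
  op8 P1: store L0 := 50 → I/M on L0; bus BusUpgr; mem=10
  op9 P1: load  L0 → I/M on L0; bus (none); mem=10
  op10 P0: store L4 := 70 → M/I on L4; bus BusRdX; mem=10
  op11 P0: load  L0 → S/O on L0; bus BusRd; mem=10

memory[L2] = 60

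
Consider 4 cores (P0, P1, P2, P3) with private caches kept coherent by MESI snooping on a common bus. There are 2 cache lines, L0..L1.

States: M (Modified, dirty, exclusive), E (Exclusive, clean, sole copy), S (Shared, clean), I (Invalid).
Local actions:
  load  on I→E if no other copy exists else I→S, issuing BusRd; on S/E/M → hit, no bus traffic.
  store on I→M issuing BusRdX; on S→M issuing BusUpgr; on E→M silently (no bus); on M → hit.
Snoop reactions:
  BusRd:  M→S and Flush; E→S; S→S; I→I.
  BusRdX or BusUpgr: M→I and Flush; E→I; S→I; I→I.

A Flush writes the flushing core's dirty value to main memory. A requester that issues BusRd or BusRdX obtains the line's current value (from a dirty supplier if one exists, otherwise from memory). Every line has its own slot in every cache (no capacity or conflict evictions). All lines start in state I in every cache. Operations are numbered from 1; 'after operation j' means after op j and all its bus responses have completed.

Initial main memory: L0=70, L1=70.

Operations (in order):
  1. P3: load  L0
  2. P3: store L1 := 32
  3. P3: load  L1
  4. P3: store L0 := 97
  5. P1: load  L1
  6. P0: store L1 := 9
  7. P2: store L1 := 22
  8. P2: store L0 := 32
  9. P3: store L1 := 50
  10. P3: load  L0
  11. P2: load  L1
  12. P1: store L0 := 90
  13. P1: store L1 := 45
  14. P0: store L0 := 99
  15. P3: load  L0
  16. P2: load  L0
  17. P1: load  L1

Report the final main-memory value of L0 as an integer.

memory[L0] = 99

step 1: P3: load  L0  ⟶  IIIE  (L0)  txn=BusRd  M[L0]=70
step 2: P3: store L1 := 32  ⟶  IIIM  (L1)  txn=BusRdX  M[L1]=70
step 3: P3: load  L1  ⟶  IIIM  (L1)  txn=∅  M[L1]=70
step 4: P3: store L0 := 97  ⟶  IIIM  (L0)  txn=∅  M[L0]=70
step 5: P1: load  L1  ⟶  ISIS  (L1)  txn=BusRd+Flush  M[L1]=32
step 6: P0: store L1 := 9  ⟶  MIII  (L1)  txn=BusRdX  M[L1]=32
step 7: P2: store L1 := 22  ⟶  IIMI  (L1)  txn=BusRdX+Flush  M[L1]=9
step 8: P2: store L0 := 32  ⟶  IIMI  (L0)  txn=BusRdX+Flush  M[L0]=97
step 9: P3: store L1 := 50  ⟶  IIIM  (L1)  txn=BusRdX+Flush  M[L1]=22
step 10: P3: load  L0  ⟶  IISS  (L0)  txn=BusRd+Flush  M[L0]=32
step 11: P2: load  L1  ⟶  IISS  (L1)  txn=BusRd+Flush  M[L1]=50
step 12: P1: store L0 := 90  ⟶  IMII  (L0)  txn=BusRdX  M[L0]=32
step 13: P1: store L1 := 45  ⟶  IMII  (L1)  txn=BusRdX  M[L1]=50
step 14: P0: store L0 := 99  ⟶  MIII  (L0)  txn=BusRdX+Flush  M[L0]=90
step 15: P3: load  L0  ⟶  SIIS  (L0)  txn=BusRd+Flush  M[L0]=99
step 16: P2: load  L0  ⟶  SISS  (L0)  txn=BusRd  M[L0]=99
step 17: P1: load  L1  ⟶  IMII  (L1)  txn=∅  M[L1]=50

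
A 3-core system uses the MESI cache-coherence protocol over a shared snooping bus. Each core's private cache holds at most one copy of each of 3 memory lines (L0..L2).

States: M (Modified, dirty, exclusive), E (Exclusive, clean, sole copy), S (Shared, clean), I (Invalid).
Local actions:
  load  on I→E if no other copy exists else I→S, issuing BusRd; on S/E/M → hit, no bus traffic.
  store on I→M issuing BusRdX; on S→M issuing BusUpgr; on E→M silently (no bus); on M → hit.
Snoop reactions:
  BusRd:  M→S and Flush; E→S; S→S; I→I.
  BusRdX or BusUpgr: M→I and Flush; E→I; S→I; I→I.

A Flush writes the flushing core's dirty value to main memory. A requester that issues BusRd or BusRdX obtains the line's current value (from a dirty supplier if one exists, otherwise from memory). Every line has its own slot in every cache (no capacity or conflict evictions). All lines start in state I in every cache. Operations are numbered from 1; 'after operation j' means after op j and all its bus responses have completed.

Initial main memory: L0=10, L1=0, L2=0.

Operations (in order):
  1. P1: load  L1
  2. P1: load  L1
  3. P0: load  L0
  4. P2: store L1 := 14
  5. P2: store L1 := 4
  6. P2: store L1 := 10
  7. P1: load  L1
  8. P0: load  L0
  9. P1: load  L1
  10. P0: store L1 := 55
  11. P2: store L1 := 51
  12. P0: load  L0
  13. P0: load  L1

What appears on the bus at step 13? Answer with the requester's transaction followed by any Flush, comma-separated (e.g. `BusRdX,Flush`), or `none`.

step 1: P1: load  L1  ⟶  IEI  (L1)  txn=BusRd  M[L1]=0
step 2: P1: load  L1  ⟶  IEI  (L1)  txn=∅  M[L1]=0
step 3: P0: load  L0  ⟶  EII  (L0)  txn=BusRd  M[L0]=10
step 4: P2: store L1 := 14  ⟶  IIM  (L1)  txn=BusRdX  M[L1]=0
step 5: P2: store L1 := 4  ⟶  IIM  (L1)  txn=∅  M[L1]=0
step 6: P2: store L1 := 10  ⟶  IIM  (L1)  txn=∅  M[L1]=0
step 7: P1: load  L1  ⟶  ISS  (L1)  txn=BusRd+Flush  M[L1]=10
step 8: P0: load  L0  ⟶  EII  (L0)  txn=∅  M[L0]=10
step 9: P1: load  L1  ⟶  ISS  (L1)  txn=∅  M[L1]=10
step 10: P0: store L1 := 55  ⟶  MII  (L1)  txn=BusRdX  M[L1]=10
step 11: P2: store L1 := 51  ⟶  IIM  (L1)  txn=BusRdX+Flush  M[L1]=55
step 12: P0: load  L0  ⟶  EII  (L0)  txn=∅  M[L0]=10
step 13: P0: load  L1  ⟶  SIS  (L1)  txn=BusRd+Flush  M[L1]=51

bus = BusRd,Flush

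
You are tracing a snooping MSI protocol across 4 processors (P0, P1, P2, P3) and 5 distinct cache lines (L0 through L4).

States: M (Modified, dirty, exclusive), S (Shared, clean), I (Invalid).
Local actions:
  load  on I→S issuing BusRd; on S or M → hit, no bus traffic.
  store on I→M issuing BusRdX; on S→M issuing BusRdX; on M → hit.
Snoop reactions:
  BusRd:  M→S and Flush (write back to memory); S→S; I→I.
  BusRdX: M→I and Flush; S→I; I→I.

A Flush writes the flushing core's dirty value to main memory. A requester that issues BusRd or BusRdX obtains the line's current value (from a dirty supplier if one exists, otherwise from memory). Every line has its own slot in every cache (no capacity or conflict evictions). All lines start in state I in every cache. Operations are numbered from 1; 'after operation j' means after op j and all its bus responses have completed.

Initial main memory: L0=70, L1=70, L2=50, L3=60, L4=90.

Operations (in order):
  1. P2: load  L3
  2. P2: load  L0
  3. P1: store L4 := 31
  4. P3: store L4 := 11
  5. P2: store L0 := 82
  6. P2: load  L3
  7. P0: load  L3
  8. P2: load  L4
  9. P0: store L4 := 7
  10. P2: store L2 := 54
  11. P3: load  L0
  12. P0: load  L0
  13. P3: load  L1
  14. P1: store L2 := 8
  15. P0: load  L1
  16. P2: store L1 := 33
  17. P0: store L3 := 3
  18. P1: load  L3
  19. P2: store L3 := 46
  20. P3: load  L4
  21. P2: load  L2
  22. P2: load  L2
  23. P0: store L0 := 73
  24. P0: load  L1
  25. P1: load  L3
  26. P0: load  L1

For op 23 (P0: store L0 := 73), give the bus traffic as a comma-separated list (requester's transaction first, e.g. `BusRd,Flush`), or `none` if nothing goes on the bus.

[1] P2: load  L3 | P0:I, P1:I, P2:S(60), P3:I | bus: BusRd
[2] P2: load  L0 | P0:I, P1:I, P2:S(70), P3:I | bus: BusRd
[3] P1: store L4 := 31 | P0:I, P1:M(31), P2:I, P3:I | bus: BusRdX
[4] P3: store L4 := 11 | P0:I, P1:I, P2:I, P3:M(11) | bus: BusRdX,Flush
[5] P2: store L0 := 82 | P0:I, P1:I, P2:M(82), P3:I | bus: BusRdX
[6] P2: load  L3 | P0:I, P1:I, P2:S(60), P3:I | bus: none
[7] P0: load  L3 | P0:S(60), P1:I, P2:S(60), P3:I | bus: BusRd
[8] P2: load  L4 | P0:I, P1:I, P2:S(11), P3:S(11) | bus: BusRd,Flush
[9] P0: store L4 := 7 | P0:M(7), P1:I, P2:I, P3:I | bus: BusRdX
[10] P2: store L2 := 54 | P0:I, P1:I, P2:M(54), P3:I | bus: BusRdX
[11] P3: load  L0 | P0:I, P1:I, P2:S(82), P3:S(82) | bus: BusRd,Flush
[12] P0: load  L0 | P0:S(82), P1:I, P2:S(82), P3:S(82) | bus: BusRd
[13] P3: load  L1 | P0:I, P1:I, P2:I, P3:S(70) | bus: BusRd
[14] P1: store L2 := 8 | P0:I, P1:M(8), P2:I, P3:I | bus: BusRdX,Flush
[15] P0: load  L1 | P0:S(70), P1:I, P2:I, P3:S(70) | bus: BusRd
[16] P2: store L1 := 33 | P0:I, P1:I, P2:M(33), P3:I | bus: BusRdX
[17] P0: store L3 := 3 | P0:M(3), P1:I, P2:I, P3:I | bus: BusRdX
[18] P1: load  L3 | P0:S(3), P1:S(3), P2:I, P3:I | bus: BusRd,Flush
[19] P2: store L3 := 46 | P0:I, P1:I, P2:M(46), P3:I | bus: BusRdX
[20] P3: load  L4 | P0:S(7), P1:I, P2:I, P3:S(7) | bus: BusRd,Flush
[21] P2: load  L2 | P0:I, P1:S(8), P2:S(8), P3:I | bus: BusRd,Flush
[22] P2: load  L2 | P0:I, P1:S(8), P2:S(8), P3:I | bus: none
[23] P0: store L0 := 73 | P0:M(73), P1:I, P2:I, P3:I | bus: BusRdX
[24] P0: load  L1 | P0:S(33), P1:I, P2:S(33), P3:I | bus: BusRd,Flush
[25] P1: load  L3 | P0:I, P1:S(46), P2:S(46), P3:I | bus: BusRd,Flush
[26] P0: load  L1 | P0:S(33), P1:I, P2:S(33), P3:I | bus: none

bus = BusRdX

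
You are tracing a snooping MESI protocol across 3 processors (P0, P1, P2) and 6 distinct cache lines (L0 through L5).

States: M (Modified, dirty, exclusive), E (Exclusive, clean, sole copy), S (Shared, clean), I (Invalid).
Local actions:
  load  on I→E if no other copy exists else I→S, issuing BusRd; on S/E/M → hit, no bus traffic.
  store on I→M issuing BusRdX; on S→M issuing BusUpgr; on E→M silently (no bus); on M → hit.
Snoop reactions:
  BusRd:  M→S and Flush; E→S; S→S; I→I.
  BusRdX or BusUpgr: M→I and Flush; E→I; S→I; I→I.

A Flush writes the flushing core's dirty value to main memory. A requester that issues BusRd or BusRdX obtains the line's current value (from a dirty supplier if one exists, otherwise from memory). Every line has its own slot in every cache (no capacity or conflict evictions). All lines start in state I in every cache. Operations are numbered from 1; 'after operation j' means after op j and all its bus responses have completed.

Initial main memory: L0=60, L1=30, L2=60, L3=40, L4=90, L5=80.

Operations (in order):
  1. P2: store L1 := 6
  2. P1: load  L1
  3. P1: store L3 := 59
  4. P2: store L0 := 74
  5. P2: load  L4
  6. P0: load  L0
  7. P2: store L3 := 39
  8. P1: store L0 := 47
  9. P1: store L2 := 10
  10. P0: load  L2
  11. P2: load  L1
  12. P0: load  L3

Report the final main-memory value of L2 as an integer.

memory[L2] = 10

step 1: P2: store L1 := 6  ⟶  IIM  (L1)  txn=BusRdX  M[L1]=30
step 2: P1: load  L1  ⟶  ISS  (L1)  txn=BusRd+Flush  M[L1]=6
step 3: P1: store L3 := 59  ⟶  IMI  (L3)  txn=BusRdX  M[L3]=40
step 4: P2: store L0 := 74  ⟶  IIM  (L0)  txn=BusRdX  M[L0]=60
step 5: P2: load  L4  ⟶  IIE  (L4)  txn=BusRd  M[L4]=90
step 6: P0: load  L0  ⟶  SIS  (L0)  txn=BusRd+Flush  M[L0]=74
step 7: P2: store L3 := 39  ⟶  IIM  (L3)  txn=BusRdX+Flush  M[L3]=59
step 8: P1: store L0 := 47  ⟶  IMI  (L0)  txn=BusRdX  M[L0]=74
step 9: P1: store L2 := 10  ⟶  IMI  (L2)  txn=BusRdX  M[L2]=60
step 10: P0: load  L2  ⟶  SSI  (L2)  txn=BusRd+Flush  M[L2]=10
step 11: P2: load  L1  ⟶  ISS  (L1)  txn=∅  M[L1]=6
step 12: P0: load  L3  ⟶  SIS  (L3)  txn=BusRd+Flush  M[L3]=39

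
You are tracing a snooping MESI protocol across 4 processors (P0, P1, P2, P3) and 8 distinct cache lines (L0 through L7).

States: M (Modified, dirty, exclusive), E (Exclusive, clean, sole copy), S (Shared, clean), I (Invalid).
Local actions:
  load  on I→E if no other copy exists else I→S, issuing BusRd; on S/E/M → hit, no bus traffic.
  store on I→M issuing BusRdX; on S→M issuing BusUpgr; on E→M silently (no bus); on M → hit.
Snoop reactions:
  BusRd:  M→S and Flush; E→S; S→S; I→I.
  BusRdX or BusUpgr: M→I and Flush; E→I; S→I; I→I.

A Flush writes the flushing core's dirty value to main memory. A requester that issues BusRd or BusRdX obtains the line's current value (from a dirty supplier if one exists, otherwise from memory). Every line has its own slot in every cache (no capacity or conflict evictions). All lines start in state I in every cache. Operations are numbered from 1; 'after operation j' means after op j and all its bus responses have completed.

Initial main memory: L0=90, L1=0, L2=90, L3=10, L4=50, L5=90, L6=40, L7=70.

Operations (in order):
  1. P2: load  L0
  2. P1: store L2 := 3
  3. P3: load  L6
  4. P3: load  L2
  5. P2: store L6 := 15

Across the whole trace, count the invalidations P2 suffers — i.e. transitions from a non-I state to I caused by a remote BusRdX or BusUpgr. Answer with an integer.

invalidations = 0

step 1: P2: load  L0  ⟶  IIEI  (L0)  txn=BusRd  M[L0]=90
step 2: P1: store L2 := 3  ⟶  IMII  (L2)  txn=BusRdX  M[L2]=90
step 3: P3: load  L6  ⟶  IIIE  (L6)  txn=BusRd  M[L6]=40
step 4: P3: load  L2  ⟶  ISIS  (L2)  txn=BusRd+Flush  M[L2]=3
step 5: P2: store L6 := 15  ⟶  IIMI  (L6)  txn=BusRdX  M[L6]=40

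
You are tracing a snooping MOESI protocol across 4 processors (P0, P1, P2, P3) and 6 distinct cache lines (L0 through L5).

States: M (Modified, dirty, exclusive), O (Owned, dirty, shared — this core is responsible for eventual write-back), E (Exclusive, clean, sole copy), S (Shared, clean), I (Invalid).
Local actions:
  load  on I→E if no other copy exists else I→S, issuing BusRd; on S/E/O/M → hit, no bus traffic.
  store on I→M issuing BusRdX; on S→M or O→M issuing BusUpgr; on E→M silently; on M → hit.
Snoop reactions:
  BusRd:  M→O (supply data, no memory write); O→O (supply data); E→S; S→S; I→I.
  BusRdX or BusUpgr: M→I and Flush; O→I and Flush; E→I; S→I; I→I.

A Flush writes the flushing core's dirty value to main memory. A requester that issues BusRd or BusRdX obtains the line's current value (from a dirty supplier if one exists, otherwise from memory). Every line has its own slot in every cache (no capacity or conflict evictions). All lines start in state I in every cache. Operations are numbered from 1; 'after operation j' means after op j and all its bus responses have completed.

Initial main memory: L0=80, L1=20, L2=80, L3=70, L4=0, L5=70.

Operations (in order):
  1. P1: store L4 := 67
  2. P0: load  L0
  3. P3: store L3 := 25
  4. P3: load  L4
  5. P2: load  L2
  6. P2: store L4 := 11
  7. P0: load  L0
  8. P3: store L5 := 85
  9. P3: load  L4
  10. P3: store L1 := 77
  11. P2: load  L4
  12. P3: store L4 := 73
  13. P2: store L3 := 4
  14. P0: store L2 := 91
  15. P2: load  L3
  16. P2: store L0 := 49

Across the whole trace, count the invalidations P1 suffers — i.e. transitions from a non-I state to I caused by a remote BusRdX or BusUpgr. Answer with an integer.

[1] P1: store L4 := 67 | P0:I, P1:M(67), P2:I, P3:I | bus: BusRdX
[2] P0: load  L0 | P0:E(80), P1:I, P2:I, P3:I | bus: BusRd
[3] P3: store L3 := 25 | P0:I, P1:I, P2:I, P3:M(25) | bus: BusRdX
[4] P3: load  L4 | P0:I, P1:O(67), P2:I, P3:S(67) | bus: BusRd
[5] P2: load  L2 | P0:I, P1:I, P2:E(80), P3:I | bus: BusRd
[6] P2: store L4 := 11 | P0:I, P1:I, P2:M(11), P3:I | bus: BusRdX,Flush
[7] P0: load  L0 | P0:E(80), P1:I, P2:I, P3:I | bus: none
[8] P3: store L5 := 85 | P0:I, P1:I, P2:I, P3:M(85) | bus: BusRdX
[9] P3: load  L4 | P0:I, P1:I, P2:O(11), P3:S(11) | bus: BusRd
[10] P3: store L1 := 77 | P0:I, P1:I, P2:I, P3:M(77) | bus: BusRdX
[11] P2: load  L4 | P0:I, P1:I, P2:O(11), P3:S(11) | bus: none
[12] P3: store L4 := 73 | P0:I, P1:I, P2:I, P3:M(73) | bus: BusUpgr,Flush
[13] P2: store L3 := 4 | P0:I, P1:I, P2:M(4), P3:I | bus: BusRdX,Flush
[14] P0: store L2 := 91 | P0:M(91), P1:I, P2:I, P3:I | bus: BusRdX
[15] P2: load  L3 | P0:I, P1:I, P2:M(4), P3:I | bus: none
[16] P2: store L0 := 49 | P0:I, P1:I, P2:M(49), P3:I | bus: BusRdX

invalidations = 1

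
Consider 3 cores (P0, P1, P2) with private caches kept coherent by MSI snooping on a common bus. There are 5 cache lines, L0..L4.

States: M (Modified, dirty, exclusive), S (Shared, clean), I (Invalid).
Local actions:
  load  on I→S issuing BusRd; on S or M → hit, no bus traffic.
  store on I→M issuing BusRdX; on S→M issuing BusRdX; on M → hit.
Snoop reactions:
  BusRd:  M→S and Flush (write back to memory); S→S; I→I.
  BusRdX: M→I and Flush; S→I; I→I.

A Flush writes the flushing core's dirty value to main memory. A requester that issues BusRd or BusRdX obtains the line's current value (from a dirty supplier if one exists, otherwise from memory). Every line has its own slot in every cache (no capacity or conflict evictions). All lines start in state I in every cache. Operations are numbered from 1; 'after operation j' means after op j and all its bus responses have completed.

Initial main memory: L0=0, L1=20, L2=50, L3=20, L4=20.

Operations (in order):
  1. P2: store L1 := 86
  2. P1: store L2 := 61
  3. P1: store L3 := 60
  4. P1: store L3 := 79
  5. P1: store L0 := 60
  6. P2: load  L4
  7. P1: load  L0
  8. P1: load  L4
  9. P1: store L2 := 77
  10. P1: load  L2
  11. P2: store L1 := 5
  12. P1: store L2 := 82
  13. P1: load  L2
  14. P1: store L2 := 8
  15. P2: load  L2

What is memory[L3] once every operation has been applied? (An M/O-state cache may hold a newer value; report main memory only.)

memory[L3] = 20

1. P2: store L1 := 86  bus=[BusRdX]  L1: P0=I P1=I P2=M  mem[L1]=20
2. P1: store L2 := 61  bus=[BusRdX]  L2: P0=I P1=M P2=I  mem[L2]=50
3. P1: store L3 := 60  bus=[BusRdX]  L3: P0=I P1=M P2=I  mem[L3]=20
4. P1: store L3 := 79  bus=[-]  L3: P0=I P1=M P2=I  mem[L3]=20
5. P1: store L0 := 60  bus=[BusRdX]  L0: P0=I P1=M P2=I  mem[L0]=0
6. P2: load  L4  bus=[BusRd]  L4: P0=I P1=I P2=S  mem[L4]=20
7. P1: load  L0  bus=[-]  L0: P0=I P1=M P2=I  mem[L0]=0
8. P1: load  L4  bus=[BusRd]  L4: P0=I P1=S P2=S  mem[L4]=20
9. P1: store L2 := 77  bus=[-]  L2: P0=I P1=M P2=I  mem[L2]=50
10. P1: load  L2  bus=[-]  L2: P0=I P1=M P2=I  mem[L2]=50
11. P2: store L1 := 5  bus=[-]  L1: P0=I P1=I P2=M  mem[L1]=20
12. P1: store L2 := 82  bus=[-]  L2: P0=I P1=M P2=I  mem[L2]=50
13. P1: load  L2  bus=[-]  L2: P0=I P1=M P2=I  mem[L2]=50
14. P1: store L2 := 8  bus=[-]  L2: P0=I P1=M P2=I  mem[L2]=50
15. P2: load  L2  bus=[BusRd,Flush]  L2: P0=I P1=S P2=S  mem[L2]=8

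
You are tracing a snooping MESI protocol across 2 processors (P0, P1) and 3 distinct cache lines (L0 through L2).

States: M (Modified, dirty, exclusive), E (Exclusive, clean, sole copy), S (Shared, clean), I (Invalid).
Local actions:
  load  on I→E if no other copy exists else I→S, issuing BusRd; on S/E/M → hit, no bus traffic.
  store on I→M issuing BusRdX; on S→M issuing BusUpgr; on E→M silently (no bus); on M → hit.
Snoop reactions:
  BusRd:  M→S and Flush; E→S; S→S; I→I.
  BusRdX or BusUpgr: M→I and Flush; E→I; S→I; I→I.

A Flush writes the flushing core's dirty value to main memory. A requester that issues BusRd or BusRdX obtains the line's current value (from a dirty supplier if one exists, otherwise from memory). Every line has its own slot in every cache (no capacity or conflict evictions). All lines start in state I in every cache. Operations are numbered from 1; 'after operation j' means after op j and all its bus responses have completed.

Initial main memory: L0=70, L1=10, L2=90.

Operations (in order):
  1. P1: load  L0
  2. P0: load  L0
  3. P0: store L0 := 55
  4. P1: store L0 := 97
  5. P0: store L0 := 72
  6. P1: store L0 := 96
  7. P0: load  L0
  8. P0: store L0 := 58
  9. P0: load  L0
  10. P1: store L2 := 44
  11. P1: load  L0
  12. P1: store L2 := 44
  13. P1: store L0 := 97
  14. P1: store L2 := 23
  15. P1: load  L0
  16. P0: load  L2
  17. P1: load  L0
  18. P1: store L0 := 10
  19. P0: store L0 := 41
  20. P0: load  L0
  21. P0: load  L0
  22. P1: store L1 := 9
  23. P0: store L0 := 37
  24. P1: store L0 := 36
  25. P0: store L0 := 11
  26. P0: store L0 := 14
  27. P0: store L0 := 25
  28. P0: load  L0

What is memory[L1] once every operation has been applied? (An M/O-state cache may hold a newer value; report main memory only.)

  op1 P1: load  L0 → I/E on L0; bus BusRd; mem=70
  op2 P0: load  L0 → S/S on L0; bus BusRd; mem=70
  op3 P0: store L0 := 55 → M/I on L0; bus BusUpgr; mem=70
  op4 P1: store L0 := 97 → I/M on L0; bus BusRdX Flush; mem=55
  op5 P0: store L0 := 72 → M/I on L0; bus BusRdX Flush; mem=97
  op6 P1: store L0 := 96 → I/M on L0; bus BusRdX Flush; mem=72
  op7 P0: load  L0 → S/S on L0; bus BusRd Flush; mem=96
  op8 P0: store L0 := 58 → M/I on L0; bus BusUpgr; mem=96
  op9 P0: load  L0 → M/I on L0; bus (none); mem=96
  op10 P1: store L2 := 44 → I/M on L2; bus BusRdX; mem=90
  op11 P1: load  L0 → S/S on L0; bus BusRd Flush; mem=58
  op12 P1: store L2 := 44 → I/M on L2; bus (none); mem=90
  op13 P1: store L0 := 97 → I/M on L0; bus BusUpgr; mem=58
  op14 P1: store L2 := 23 → I/M on L2; bus (none); mem=90
  op15 P1: load  L0 → I/M on L0; bus (none); mem=58
  op16 P0: load  L2 → S/S on L2; bus BusRd Flush; mem=23
  op17 P1: load  L0 → I/M on L0; bus (none); mem=58
  op18 P1: store L0 := 10 → I/M on L0; bus (none); mem=58
  op19 P0: store L0 := 41 → M/I on L0; bus BusRdX Flush; mem=10
  op20 P0: load  L0 → M/I on L0; bus (none); mem=10
  op21 P0: load  L0 → M/I on L0; bus (none); mem=10
  op22 P1: store L1 := 9 → I/M on L1; bus BusRdX; mem=10
  op23 P0: store L0 := 37 → M/I on L0; bus (none); mem=10
  op24 P1: store L0 := 36 → I/M on L0; bus BusRdX Flush; mem=37
  op25 P0: store L0 := 11 → M/I on L0; bus BusRdX Flush; mem=36
  op26 P0: store L0 := 14 → M/I on L0; bus (none); mem=36
  op27 P0: store L0 := 25 → M/I on L0; bus (none); mem=36
  op28 P0: load  L0 → M/I on L0; bus (none); mem=36

memory[L1] = 10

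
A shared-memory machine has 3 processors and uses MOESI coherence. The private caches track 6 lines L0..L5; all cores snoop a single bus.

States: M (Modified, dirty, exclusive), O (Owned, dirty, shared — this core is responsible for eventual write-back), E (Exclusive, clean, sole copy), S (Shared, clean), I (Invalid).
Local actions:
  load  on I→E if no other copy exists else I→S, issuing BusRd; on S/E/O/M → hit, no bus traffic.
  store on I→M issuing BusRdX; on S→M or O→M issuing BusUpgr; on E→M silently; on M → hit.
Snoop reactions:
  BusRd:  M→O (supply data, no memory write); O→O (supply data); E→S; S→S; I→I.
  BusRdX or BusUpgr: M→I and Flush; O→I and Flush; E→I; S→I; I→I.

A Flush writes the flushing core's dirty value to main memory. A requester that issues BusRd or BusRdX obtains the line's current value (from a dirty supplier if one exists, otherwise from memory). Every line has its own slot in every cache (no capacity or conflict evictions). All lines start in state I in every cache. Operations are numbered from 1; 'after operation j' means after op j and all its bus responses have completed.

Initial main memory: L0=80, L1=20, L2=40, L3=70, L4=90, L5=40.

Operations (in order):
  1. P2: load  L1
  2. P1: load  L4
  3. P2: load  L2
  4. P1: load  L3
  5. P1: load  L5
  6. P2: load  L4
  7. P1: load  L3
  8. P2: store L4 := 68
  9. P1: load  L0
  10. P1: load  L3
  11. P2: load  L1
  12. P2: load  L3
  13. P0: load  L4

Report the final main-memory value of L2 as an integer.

memory[L2] = 40

step 1: P2: load  L1  ⟶  IIE  (L1)  txn=BusRd  M[L1]=20
step 2: P1: load  L4  ⟶  IEI  (L4)  txn=BusRd  M[L4]=90
step 3: P2: load  L2  ⟶  IIE  (L2)  txn=BusRd  M[L2]=40
step 4: P1: load  L3  ⟶  IEI  (L3)  txn=BusRd  M[L3]=70
step 5: P1: load  L5  ⟶  IEI  (L5)  txn=BusRd  M[L5]=40
step 6: P2: load  L4  ⟶  ISS  (L4)  txn=BusRd  M[L4]=90
step 7: P1: load  L3  ⟶  IEI  (L3)  txn=∅  M[L3]=70
step 8: P2: store L4 := 68  ⟶  IIM  (L4)  txn=BusUpgr  M[L4]=90
step 9: P1: load  L0  ⟶  IEI  (L0)  txn=BusRd  M[L0]=80
step 10: P1: load  L3  ⟶  IEI  (L3)  txn=∅  M[L3]=70
step 11: P2: load  L1  ⟶  IIE  (L1)  txn=∅  M[L1]=20
step 12: P2: load  L3  ⟶  ISS  (L3)  txn=BusRd  M[L3]=70
step 13: P0: load  L4  ⟶  SIO  (L4)  txn=BusRd  M[L4]=90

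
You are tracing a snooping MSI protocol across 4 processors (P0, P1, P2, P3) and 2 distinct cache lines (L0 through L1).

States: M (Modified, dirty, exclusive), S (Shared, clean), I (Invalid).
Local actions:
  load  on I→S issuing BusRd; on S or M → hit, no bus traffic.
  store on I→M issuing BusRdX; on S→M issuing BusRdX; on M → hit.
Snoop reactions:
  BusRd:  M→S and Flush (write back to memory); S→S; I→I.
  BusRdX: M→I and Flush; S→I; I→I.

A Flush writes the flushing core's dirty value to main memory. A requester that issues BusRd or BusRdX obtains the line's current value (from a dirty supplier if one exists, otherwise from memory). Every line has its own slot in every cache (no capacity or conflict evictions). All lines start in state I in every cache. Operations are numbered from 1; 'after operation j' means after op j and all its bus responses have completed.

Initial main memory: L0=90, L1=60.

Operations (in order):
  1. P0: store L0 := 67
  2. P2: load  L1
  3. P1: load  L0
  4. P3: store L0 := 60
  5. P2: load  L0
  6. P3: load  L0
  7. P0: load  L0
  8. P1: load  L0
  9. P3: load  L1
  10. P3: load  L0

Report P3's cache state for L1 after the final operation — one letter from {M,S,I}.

  op1 P0: store L0 := 67 → M/I/I/I on L0; bus BusRdX; mem=90
  op2 P2: load  L1 → I/I/S/I on L1; bus BusRd; mem=60
  op3 P1: load  L0 → S/S/I/I on L0; bus BusRd Flush; mem=67
  op4 P3: store L0 := 60 → I/I/I/M on L0; bus BusRdX; mem=67
  op5 P2: load  L0 → I/I/S/S on L0; bus BusRd Flush; mem=60
  op6 P3: load  L0 → I/I/S/S on L0; bus (none); mem=60
  op7 P0: load  L0 → S/I/S/S on L0; bus BusRd; mem=60
  op8 P1: load  L0 → S/S/S/S on L0; bus BusRd; mem=60
  op9 P3: load  L1 → I/I/S/S on L1; bus BusRd; mem=60
  op10 P3: load  L0 → S/S/S/S on L0; bus (none); mem=60

state = S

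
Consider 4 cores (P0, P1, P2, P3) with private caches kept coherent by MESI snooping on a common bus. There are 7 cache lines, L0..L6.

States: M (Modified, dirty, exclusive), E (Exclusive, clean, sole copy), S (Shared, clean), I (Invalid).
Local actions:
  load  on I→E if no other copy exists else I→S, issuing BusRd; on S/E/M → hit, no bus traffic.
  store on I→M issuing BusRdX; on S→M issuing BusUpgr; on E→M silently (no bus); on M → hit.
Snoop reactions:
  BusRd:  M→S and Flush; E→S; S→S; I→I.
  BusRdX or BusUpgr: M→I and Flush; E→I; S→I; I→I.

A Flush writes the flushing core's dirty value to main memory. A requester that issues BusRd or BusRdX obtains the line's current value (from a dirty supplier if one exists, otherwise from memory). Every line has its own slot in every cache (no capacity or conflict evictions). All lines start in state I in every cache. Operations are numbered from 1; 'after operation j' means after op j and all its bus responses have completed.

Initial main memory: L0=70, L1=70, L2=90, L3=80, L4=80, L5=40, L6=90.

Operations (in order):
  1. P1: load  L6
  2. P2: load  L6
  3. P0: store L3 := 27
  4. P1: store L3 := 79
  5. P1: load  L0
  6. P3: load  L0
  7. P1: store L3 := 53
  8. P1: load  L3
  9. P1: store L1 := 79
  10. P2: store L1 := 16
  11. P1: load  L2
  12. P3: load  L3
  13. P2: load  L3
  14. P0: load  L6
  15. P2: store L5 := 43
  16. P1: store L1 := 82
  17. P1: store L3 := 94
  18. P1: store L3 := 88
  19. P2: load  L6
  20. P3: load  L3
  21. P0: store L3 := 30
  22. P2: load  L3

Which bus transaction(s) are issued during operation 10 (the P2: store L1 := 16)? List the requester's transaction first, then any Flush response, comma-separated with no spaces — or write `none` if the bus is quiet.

  op1 P1: load  L6 → I/E/I/I on L6; bus BusRd; mem=90
  op2 P2: load  L6 → I/S/S/I on L6; bus BusRd; mem=90
  op3 P0: store L3 := 27 → M/I/I/I on L3; bus BusRdX; mem=80
  op4 P1: store L3 := 79 → I/M/I/I on L3; bus BusRdX Flush; mem=27
  op5 P1: load  L0 → I/E/I/I on L0; bus BusRd; mem=70
  op6 P3: load  L0 → I/S/I/S on L0; bus BusRd; mem=70
  op7 P1: store L3 := 53 → I/M/I/I on L3; bus (none); mem=27
  op8 P1: load  L3 → I/M/I/I on L3; bus (none); mem=27
  op9 P1: store L1 := 79 → I/M/I/I on L1; bus BusRdX; mem=70
  op10 P2: store L1 := 16 → I/I/M/I on L1; bus BusRdX Flush; mem=79
  op11 P1: load  L2 → I/E/I/I on L2; bus BusRd; mem=90
  op12 P3: load  L3 → I/S/I/S on L3; bus BusRd Flush; mem=53
  op13 P2: load  L3 → I/S/S/S on L3; bus BusRd; mem=53
  op14 P0: load  L6 → S/S/S/I on L6; bus BusRd; mem=90
  op15 P2: store L5 := 43 → I/I/M/I on L5; bus BusRdX; mem=40
  op16 P1: store L1 := 82 → I/M/I/I on L1; bus BusRdX Flush; mem=16
  op17 P1: store L3 := 94 → I/M/I/I on L3; bus BusUpgr; mem=53
  op18 P1: store L3 := 88 → I/M/I/I on L3; bus (none); mem=53
  op19 P2: load  L6 → S/S/S/I on L6; bus (none); mem=90
  op20 P3: load  L3 → I/S/I/S on L3; bus BusRd Flush; mem=88
  op21 P0: store L3 := 30 → M/I/I/I on L3; bus BusRdX; mem=88
  op22 P2: load  L3 → S/I/S/I on L3; bus BusRd Flush; mem=30

bus = BusRdX,Flush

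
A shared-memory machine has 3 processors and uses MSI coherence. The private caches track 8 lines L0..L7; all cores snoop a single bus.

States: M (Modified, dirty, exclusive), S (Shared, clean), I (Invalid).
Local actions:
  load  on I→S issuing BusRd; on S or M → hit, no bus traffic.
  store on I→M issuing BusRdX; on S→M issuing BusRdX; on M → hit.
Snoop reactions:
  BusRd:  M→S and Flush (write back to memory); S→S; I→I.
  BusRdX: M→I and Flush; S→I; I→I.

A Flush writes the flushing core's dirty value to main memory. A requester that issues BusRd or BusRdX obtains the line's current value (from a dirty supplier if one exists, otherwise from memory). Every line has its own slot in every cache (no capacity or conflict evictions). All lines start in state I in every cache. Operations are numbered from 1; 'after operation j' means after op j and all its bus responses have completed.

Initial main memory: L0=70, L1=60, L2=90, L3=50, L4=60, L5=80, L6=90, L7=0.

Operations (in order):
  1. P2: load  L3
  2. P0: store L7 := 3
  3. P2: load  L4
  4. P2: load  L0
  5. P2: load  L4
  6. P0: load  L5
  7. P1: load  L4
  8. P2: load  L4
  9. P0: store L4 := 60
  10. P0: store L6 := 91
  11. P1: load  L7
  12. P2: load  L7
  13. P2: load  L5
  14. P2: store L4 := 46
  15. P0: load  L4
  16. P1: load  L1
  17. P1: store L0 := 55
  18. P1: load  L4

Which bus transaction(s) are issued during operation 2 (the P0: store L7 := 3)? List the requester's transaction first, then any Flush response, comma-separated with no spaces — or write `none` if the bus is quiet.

1. P2: load  L3  bus=[BusRd]  L3: P0=I P1=I P2=S  mem[L3]=50
2. P0: store L7 := 3  bus=[BusRdX]  L7: P0=M P1=I P2=I  mem[L7]=0
3. P2: load  L4  bus=[BusRd]  L4: P0=I P1=I P2=S  mem[L4]=60
4. P2: load  L0  bus=[BusRd]  L0: P0=I P1=I P2=S  mem[L0]=70
5. P2: load  L4  bus=[-]  L4: P0=I P1=I P2=S  mem[L4]=60
6. P0: load  L5  bus=[BusRd]  L5: P0=S P1=I P2=I  mem[L5]=80
7. P1: load  L4  bus=[BusRd]  L4: P0=I P1=S P2=S  mem[L4]=60
8. P2: load  L4  bus=[-]  L4: P0=I P1=S P2=S  mem[L4]=60
9. P0: store L4 := 60  bus=[BusRdX]  L4: P0=M P1=I P2=I  mem[L4]=60
10. P0: store L6 := 91  bus=[BusRdX]  L6: P0=M P1=I P2=I  mem[L6]=90
11. P1: load  L7  bus=[BusRd,Flush]  L7: P0=S P1=S P2=I  mem[L7]=3
12. P2: load  L7  bus=[BusRd]  L7: P0=S P1=S P2=S  mem[L7]=3
13. P2: load  L5  bus=[BusRd]  L5: P0=S P1=I P2=S  mem[L5]=80
14. P2: store L4 := 46  bus=[BusRdX,Flush]  L4: P0=I P1=I P2=M  mem[L4]=60
15. P0: load  L4  bus=[BusRd,Flush]  L4: P0=S P1=I P2=S  mem[L4]=46
16. P1: load  L1  bus=[BusRd]  L1: P0=I P1=S P2=I  mem[L1]=60
17. P1: store L0 := 55  bus=[BusRdX]  L0: P0=I P1=M P2=I  mem[L0]=70
18. P1: load  L4  bus=[BusRd]  L4: P0=S P1=S P2=S  mem[L4]=46

bus = BusRdX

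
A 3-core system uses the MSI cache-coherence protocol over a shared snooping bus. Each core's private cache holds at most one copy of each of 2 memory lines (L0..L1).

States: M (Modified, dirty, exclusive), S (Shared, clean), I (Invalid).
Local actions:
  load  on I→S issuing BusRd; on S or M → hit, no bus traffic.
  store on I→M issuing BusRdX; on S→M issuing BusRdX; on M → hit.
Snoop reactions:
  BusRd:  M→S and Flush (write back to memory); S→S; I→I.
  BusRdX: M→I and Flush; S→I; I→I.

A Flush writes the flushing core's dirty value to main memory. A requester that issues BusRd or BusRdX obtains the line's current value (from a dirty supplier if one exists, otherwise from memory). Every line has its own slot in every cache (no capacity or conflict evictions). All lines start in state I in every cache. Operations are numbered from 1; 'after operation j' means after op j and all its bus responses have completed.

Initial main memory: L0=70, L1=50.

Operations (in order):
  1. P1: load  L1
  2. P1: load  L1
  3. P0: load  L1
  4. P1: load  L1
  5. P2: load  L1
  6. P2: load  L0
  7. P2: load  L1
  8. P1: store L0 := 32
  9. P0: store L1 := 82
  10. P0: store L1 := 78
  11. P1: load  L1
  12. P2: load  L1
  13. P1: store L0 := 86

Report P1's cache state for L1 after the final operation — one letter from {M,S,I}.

state = S

[1] P1: load  L1 | P0:I, P1:S(50), P2:I | bus: BusRd
[2] P1: load  L1 | P0:I, P1:S(50), P2:I | bus: none
[3] P0: load  L1 | P0:S(50), P1:S(50), P2:I | bus: BusRd
[4] P1: load  L1 | P0:S(50), P1:S(50), P2:I | bus: none
[5] P2: load  L1 | P0:S(50), P1:S(50), P2:S(50) | bus: BusRd
[6] P2: load  L0 | P0:I, P1:I, P2:S(70) | bus: BusRd
[7] P2: load  L1 | P0:S(50), P1:S(50), P2:S(50) | bus: none
[8] P1: store L0 := 32 | P0:I, P1:M(32), P2:I | bus: BusRdX
[9] P0: store L1 := 82 | P0:M(82), P1:I, P2:I | bus: BusRdX
[10] P0: store L1 := 78 | P0:M(78), P1:I, P2:I | bus: none
[11] P1: load  L1 | P0:S(78), P1:S(78), P2:I | bus: BusRd,Flush
[12] P2: load  L1 | P0:S(78), P1:S(78), P2:S(78) | bus: BusRd
[13] P1: store L0 := 86 | P0:I, P1:M(86), P2:I | bus: none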